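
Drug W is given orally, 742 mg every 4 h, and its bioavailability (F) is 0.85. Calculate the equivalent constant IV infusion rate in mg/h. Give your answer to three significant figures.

Equivalent systemic input: infusion rate = F·D/τ.
Rate = 0.85 × 742 / 4 = 157.7 mg/h

158 mg/h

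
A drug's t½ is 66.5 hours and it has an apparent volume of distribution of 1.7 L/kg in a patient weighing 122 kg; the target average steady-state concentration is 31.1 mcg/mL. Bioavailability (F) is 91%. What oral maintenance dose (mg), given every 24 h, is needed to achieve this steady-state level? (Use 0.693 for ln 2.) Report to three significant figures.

Vd = 1.7 L/kg × 122 kg = 207.4 L
CL = ln 2 · Vd / t½ = 0.693 × 207.4 / 66.5 = 2.161 L/h
D = CL × Css × τ / F = 2.161 × 31.1 × 24 / 0.91 = 1772 mg

1770 mg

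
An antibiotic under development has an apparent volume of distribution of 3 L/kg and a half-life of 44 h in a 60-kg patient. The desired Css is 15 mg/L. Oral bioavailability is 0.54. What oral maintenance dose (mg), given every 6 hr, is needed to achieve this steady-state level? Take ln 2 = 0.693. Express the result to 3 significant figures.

473 mg

Vd(total) = 60 kg × 3 L/kg = 180.0 L
CL = 0.693 × Vd / t½ = 0.693 × 180.0 / 44 = 2.835 L/h
D = CL × Css × τ / F = 2.835 × 15 × 6 / 0.54 = 472.5 mg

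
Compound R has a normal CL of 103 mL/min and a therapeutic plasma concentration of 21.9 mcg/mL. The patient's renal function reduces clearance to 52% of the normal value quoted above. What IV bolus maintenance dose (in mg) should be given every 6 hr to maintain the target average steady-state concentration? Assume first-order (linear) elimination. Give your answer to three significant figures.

422 mg

CL = 103 mL/min × 60/1000 = 6.180 L/h
Patient clearance = 0.52 × 6.180 = 3.214 L/h
D = CL × Css × τ = 3.214 × 21.9 × 6 = 422.3 mg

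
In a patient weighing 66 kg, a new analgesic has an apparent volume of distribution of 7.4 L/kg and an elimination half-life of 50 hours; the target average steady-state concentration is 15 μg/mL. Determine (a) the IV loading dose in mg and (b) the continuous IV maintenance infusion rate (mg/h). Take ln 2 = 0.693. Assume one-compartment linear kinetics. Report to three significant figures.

(a) 7330 mg; (b) 102 mg/h

Vd = 7.4 L/kg × 66 kg = 488.4 L
LD = Vd × C = 488.4 × 15 = 7326 mg
CL = 0.693 × Vd / t½ = 0.693 × 488.4 / 50 = 6.769 L/h
Infusion rate = CL × Css = 6.769 × 15 = 101.5 mg/h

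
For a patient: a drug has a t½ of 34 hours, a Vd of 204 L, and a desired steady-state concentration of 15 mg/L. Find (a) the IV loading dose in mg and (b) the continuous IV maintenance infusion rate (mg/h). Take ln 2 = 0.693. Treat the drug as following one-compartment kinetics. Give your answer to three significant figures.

LD = Vd × C = 204.0 × 15 = 3060 mg
CL = 0.693 × Vd / t½ = 0.693 × 204.0 / 34 = 4.158 L/h
Infusion rate = CL × Css = 4.158 × 15 = 62.37 mg/h

(a) 3060 mg; (b) 62.4 mg/h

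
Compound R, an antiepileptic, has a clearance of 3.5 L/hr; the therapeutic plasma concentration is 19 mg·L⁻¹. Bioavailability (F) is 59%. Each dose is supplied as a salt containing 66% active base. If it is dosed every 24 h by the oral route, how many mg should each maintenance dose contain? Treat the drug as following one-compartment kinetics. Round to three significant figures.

4100 mg

At steady state, dose per interval replaces the amount cleared in that interval: F·S·D/τ = CL·Css.
D = CL × Css × τ / F / S = 3.500 × 19 × 24 / 0.59 / 0.66 = 4099 mg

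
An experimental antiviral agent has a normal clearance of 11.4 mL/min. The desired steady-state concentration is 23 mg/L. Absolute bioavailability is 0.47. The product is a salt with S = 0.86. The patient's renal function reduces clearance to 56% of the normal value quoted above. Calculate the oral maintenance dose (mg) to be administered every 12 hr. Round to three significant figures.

262 mg

CL = 11.4 mL/min × 60/1000 = 0.6840 L/h
Patient clearance = 0.56 × 0.6840 = 0.3830 L/h
D = CL × Css × τ / F / S = 0.3830 × 23 × 12 / 0.47 / 0.86 = 261.5 mg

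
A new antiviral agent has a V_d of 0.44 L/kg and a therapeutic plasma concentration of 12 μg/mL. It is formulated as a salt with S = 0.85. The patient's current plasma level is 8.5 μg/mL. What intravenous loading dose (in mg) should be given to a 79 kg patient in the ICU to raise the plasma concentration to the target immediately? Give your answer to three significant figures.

143 mg

Vd = 0.44 L/kg × 79 kg = 34.76 L
Concentration deficit ΔC = 12 − 8.5 = 3.500 mg/L
LD = Vd × ΔC / S = 34.76 × 3.500 / 0.85 = 143.1 mg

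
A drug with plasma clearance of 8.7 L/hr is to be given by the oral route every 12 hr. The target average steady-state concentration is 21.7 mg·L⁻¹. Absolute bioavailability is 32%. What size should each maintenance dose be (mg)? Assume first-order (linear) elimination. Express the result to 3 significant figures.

D = CL × Css × τ / F = 8.700 × 21.7 × 12 / 0.32 = 7080 mg

7080 mg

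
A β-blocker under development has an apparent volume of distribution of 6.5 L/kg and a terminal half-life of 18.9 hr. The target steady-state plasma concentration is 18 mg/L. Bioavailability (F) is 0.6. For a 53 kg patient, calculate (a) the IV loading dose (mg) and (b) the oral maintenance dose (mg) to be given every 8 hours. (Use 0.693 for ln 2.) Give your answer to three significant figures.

(a) 6200 mg; (b) 3030 mg

Vd(total) = 53 kg × 6.5 L/kg = 344.5 L
LD = Vd × C = 344.5 × 18 = 6201 mg
CL = 0.693 × Vd / t½ = 0.693 × 344.5 / 18.9 = 12.63 L/h
D = CL × Css × τ / F = 12.63 × 18 × 8 / 0.6 = 3031 mg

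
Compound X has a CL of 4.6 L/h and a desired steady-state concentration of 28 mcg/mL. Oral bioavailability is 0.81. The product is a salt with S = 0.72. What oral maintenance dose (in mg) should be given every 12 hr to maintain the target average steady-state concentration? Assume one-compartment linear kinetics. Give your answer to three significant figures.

2650 mg

At steady state, dose per interval replaces the amount cleared in that interval: F·S·D/τ = CL·Css.
D = CL × Css × τ / F / S = 4.600 × 28 × 12 / 0.81 / 0.72 = 2650 mg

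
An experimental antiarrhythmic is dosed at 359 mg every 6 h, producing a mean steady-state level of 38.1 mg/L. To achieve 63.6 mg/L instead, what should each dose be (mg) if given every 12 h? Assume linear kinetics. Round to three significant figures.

1200 mg

For first-order elimination, Css ∝ F·D/(CL·τ); F and CL are unchanged, so Css ∝ D/τ.
D₂ = D₁ × (Css,target / Css,current) × (τ₂/τ₁) = 359 × (63.6/38.1) × (12/6) = 1199 mg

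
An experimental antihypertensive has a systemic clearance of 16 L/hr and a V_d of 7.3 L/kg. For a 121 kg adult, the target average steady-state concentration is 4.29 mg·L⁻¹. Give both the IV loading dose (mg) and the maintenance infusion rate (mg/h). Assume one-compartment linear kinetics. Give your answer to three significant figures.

Vd = 7.3 L/kg × 121 kg = 883.3 L
LD = Vd · C_target = 883.3 × 4.29 = 3789 mg
Maintenance infusion rate = CL × Css = 16.00 × 4.29 = 68.64 mg/h

(a) 3790 mg; (b) 68.6 mg/h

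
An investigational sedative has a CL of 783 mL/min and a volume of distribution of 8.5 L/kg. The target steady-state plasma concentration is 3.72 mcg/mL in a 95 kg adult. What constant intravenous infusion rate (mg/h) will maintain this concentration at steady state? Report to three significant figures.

175 mg/h

Convert clearance: 783 mL/min × 60 min/h ÷ 1000 mL/L = 46.98 L/h
Vd does not affect the maintenance rate; only clearance governs steady-state input.
Infusion rate = CL · Css = 46.98 L/h × 3.72 mg/L = 174.8 mg/h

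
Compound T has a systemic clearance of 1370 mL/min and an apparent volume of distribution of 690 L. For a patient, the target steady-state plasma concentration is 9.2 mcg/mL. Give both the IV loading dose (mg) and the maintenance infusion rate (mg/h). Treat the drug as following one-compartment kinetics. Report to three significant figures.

Loading dose = Vd × C = 690.0 × 9.2 = 6348 mg
CL = 1370 mL/min = 1370 × 0.06 = 82.20 L/h
Maintenance: replace elimination → rate = CL × Css = 82.20 × 9.2 = 756.2 mg/h

(a) 6350 mg; (b) 756 mg/h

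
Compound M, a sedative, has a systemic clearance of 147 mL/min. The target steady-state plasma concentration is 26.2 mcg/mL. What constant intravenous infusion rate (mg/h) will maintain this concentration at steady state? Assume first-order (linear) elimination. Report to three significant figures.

CL = 147 mL/min × 60/1000 = 8.820 L/h
At steady state, infusion rate equals elimination rate: rate in = CL × Css.
Infusion rate = CL · Css = 8.820 L/h × 26.2 mg/L = 231.1 mg/h

231 mg/h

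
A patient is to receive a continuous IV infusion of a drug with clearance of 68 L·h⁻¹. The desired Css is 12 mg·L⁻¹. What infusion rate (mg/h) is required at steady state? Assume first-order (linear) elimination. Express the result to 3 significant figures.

R₀ = 68.00 × 12 = 816.0 mg/h

816 mg/h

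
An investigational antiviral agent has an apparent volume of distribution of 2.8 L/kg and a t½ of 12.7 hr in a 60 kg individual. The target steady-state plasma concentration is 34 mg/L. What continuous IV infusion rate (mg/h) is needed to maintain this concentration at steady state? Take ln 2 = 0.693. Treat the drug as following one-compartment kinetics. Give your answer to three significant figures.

Vd = 2.8 L/kg × 60 kg = 168.0 L
CL = 0.693 × Vd / t½ = 0.693 × 168.0 / 12.7 = 9.167 L/h
Infusion rate = CL × Css = 9.167 × 34 = 311.7 mg/h

312 mg/h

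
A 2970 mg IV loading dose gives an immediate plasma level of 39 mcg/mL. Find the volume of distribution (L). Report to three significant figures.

Immediately after an IV bolus, C₀ = Dose / Vd, so Vd = Dose / C₀.
Vd = 2970 / 39 = 76.15 L

76.2 L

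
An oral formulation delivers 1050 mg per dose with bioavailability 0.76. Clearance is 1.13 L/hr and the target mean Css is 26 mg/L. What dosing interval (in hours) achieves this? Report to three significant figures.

27.2 h

F·D/τ = CL·Css → τ = F·D / (CL·Css).
τ = 0.76 × 1050 / (1.13 × 26) = 27.16 h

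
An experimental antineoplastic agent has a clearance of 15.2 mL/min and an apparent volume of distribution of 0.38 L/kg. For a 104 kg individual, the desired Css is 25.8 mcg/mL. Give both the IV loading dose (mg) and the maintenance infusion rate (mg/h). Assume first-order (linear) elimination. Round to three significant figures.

(a) 1020 mg; (b) 23.5 mg/h

Total Vd = 0.38 × 104 = 39.52 L
Loading dose = Vd × C = 39.52 × 25.8 = 1020 mg
CL = 15.2 mL/min × 60/1000 = 0.9120 L/h
Maintenance infusion rate = CL × Css = 0.9120 × 25.8 = 23.53 mg/h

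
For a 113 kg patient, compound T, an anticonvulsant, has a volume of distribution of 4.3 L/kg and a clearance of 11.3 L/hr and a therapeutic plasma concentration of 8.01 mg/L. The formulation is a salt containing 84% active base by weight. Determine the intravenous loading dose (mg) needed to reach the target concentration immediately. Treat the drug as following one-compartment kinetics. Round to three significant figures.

Vd = 4.3 L/kg × 113 kg = 485.9 L
LD = Vd × C / S = 485.9 × 8.010 / 0.84 = 4633 mg

4630 mg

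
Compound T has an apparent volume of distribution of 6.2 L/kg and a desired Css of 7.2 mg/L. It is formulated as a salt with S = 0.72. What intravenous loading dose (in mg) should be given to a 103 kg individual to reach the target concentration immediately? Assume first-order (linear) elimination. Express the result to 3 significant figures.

6390 mg

Vd(total) = 103 kg × 6.2 L/kg = 638.6 L
The loading dose fills Vd to the target concentration.
LD = Vd × C / S = 638.6 × 7.200 / 0.72 = 6386 mg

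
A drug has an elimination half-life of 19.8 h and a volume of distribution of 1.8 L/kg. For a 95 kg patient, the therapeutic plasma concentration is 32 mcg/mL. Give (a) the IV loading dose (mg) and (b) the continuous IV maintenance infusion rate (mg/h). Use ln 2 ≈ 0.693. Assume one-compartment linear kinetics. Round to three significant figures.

(a) 5470 mg; (b) 192 mg/h

Total Vd = 1.8 × 95 = 171.0 L
LD = Vd × C = 171.0 × 32 = 5472 mg
CL = 0.693 × Vd / t½ = 0.693 × 171.0 / 19.8 = 5.985 L/h
Infusion rate = CL × Css = 5.985 × 32 = 191.5 mg/h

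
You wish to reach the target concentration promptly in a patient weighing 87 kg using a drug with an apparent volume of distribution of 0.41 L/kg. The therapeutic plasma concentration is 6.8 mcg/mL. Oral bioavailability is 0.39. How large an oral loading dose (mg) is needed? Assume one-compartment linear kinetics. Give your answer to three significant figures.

622 mg

Vd = 0.41 L/kg × 87 kg = 35.67 L
The loading dose fills Vd to the target concentration.
LD = Vd × C / F = 35.67 × 6.800 / 0.39 = 621.9 mg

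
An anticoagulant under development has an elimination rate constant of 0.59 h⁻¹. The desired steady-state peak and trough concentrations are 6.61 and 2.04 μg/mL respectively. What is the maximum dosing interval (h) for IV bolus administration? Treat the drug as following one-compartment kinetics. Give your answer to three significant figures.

Between IV bolus doses, concentration decays as C = C₀·e^(−kτ), so C_peak/C_trough = e^(kτ).
τ_max = ln(C_peak/C_trough) / k = ln(6.61/2.04) / 0.5900 = 1.176 / 0.5900 = 1.993 h

1.99 h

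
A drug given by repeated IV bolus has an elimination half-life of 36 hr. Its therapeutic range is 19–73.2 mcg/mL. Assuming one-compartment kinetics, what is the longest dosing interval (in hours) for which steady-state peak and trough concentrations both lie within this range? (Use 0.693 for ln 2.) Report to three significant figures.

70.1 h

k = 0.693 / t½ = 0.693 / 36 = 0.01925 h⁻¹
Between IV bolus doses, concentration decays as C = C₀·e^(−kτ), so C_peak/C_trough = e^(kτ).
τ_max = ln(C_peak/C_trough) / k = ln(73.2/19) / 0.01925 = 1.349 / 0.01925 = 70.08 h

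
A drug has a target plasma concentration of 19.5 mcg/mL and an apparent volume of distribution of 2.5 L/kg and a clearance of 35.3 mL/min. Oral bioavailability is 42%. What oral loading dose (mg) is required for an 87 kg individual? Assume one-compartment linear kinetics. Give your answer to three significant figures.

Total Vd = 2.5 × 87 = 217.5 L
Loading dose depends on Vd (not clearance): it fills the distribution volume.
LD = Vd × C / F = 217.5 × 19.50 / 0.42 = 10100 mg

10100 mg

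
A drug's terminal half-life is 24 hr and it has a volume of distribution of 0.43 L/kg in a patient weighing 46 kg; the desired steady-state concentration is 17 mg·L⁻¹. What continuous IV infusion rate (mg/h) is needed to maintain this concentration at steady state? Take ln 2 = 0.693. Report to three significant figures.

9.71 mg/h

Vd(total) = 46 kg × 0.43 L/kg = 19.78 L
k = 0.693/24 = 0.02888 h⁻¹, so CL = k·Vd = 0.02888 × 19.78 = 0.5712 L/h
Infusion rate = CL × Css = 0.5712 × 17 = 9.710 mg/h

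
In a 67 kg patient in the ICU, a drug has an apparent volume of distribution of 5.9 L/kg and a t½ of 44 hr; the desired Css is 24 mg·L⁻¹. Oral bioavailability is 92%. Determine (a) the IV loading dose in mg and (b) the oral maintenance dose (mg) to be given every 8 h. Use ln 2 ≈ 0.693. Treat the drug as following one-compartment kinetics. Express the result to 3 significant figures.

Vd = 5.9 L/kg × 67 kg = 395.3 L
LD = Vd × C = 395.3 × 24 = 9487 mg
CL = 0.693 × Vd / t½ = 0.693 × 395.3 / 44 = 6.226 L/h
D = CL × Css × τ / F = 6.226 × 24 × 8 / 0.92 = 1299 mg

(a) 9490 mg; (b) 1300 mg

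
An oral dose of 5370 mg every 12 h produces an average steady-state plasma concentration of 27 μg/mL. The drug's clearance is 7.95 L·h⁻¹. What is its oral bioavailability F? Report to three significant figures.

F·D/τ = CL·Css at steady state → F = CL·Css·τ / D.
F = 7.95 × 27 × 12 / 5370 = 0.480

0.480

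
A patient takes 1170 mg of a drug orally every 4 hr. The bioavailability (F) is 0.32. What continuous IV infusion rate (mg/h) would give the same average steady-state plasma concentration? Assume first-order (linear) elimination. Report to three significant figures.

Equivalent systemic input: infusion rate = F·D/τ.
Rate = 0.32 × 1170 / 4 = 93.60 mg/h

93.6 mg/h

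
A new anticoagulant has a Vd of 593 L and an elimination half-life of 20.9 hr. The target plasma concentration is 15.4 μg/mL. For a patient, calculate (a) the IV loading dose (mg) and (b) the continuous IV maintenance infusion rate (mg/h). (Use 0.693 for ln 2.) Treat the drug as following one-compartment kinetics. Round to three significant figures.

LD = Vd × C = 593.0 × 15.4 = 9132 mg
CL = 0.693 × Vd / t½ = 0.693 × 593.0 / 20.9 = 19.66 L/h
Infusion rate = CL × Css = 19.66 × 15.4 = 302.8 mg/h

(a) 9130 mg; (b) 303 mg/h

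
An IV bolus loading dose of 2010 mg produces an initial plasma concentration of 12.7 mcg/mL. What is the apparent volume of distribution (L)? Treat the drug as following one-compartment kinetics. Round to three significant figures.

Immediately after an IV bolus, C₀ = Dose / Vd, so Vd = Dose / C₀.
Vd = 2010 / 12.7 = 158.3 L

158 L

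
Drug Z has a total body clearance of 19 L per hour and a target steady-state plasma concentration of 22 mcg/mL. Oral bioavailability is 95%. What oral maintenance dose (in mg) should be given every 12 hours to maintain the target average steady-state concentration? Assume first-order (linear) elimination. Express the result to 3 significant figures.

5280 mg

D = CL × Css × τ / F = 19.00 × 22 × 12 / 0.95 = 5280 mg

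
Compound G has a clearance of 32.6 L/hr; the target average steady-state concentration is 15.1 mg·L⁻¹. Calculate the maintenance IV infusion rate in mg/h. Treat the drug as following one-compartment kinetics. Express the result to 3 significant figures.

492 mg/h

R₀ = 32.60 × 15.1 = 492.3 mg/h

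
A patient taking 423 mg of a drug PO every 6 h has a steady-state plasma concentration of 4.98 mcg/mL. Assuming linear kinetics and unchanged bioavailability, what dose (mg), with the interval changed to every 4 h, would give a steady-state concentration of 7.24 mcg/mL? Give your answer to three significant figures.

410 mg

For first-order elimination, Css ∝ F·D/(CL·τ); F and CL are unchanged, so Css ∝ D/τ.
D₂ = D₁ × (Css,target / Css,current) × (τ₂/τ₁) = 423 × (7.24/4.98) × (4/6) = 410.0 mg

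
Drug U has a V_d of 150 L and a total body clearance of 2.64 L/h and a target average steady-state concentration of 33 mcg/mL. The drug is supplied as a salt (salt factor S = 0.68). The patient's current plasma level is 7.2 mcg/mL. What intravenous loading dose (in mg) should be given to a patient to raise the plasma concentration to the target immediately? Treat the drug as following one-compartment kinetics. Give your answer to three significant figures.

5690 mg

Concentration deficit ΔC = 33 − 7.2 = 25.80 mg/L
LD = Vd × ΔC / S = 150.0 × 25.80 / 0.68 = 5691 mg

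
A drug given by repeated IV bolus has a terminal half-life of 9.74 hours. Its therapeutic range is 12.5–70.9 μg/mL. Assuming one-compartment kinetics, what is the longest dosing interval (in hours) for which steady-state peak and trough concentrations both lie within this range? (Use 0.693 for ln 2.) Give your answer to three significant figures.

k = 0.693 / t½ = 0.693 / 9.74 = 0.07115 h⁻¹
Between IV bolus doses, concentration decays as C = C₀·e^(−kτ), so C_peak/C_trough = e^(kτ).
τ_max = ln(C_peak/C_trough) / k = ln(70.9/12.5) / 0.07115 = 1.736 / 0.07115 = 24.40 h

24.4 h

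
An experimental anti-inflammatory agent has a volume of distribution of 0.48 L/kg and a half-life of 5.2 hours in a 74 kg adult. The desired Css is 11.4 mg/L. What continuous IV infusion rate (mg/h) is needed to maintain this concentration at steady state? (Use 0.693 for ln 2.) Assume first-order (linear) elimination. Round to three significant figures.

54.0 mg/h

Vd = 0.48 L/kg × 74 kg = 35.52 L
CL = ln 2 · Vd / t½ = 0.693 × 35.52 / 5.2 = 4.734 L/h
Infusion rate = CL × Css = 4.734 × 11.4 = 53.97 mg/h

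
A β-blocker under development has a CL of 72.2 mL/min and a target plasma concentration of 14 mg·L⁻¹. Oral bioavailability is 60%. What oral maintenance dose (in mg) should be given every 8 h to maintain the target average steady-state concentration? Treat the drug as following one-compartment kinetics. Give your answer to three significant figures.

809 mg

CL = 72.2 mL/min × 60/1000 = 4.332 L/h
D = CL × Css × τ / F = 4.332 × 14 × 8 / 0.6 = 808.6 mg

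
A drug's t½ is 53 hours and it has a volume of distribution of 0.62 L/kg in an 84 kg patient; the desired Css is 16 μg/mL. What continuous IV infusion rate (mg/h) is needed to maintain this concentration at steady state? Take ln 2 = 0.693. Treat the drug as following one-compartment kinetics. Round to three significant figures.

10.9 mg/h

Vd = 0.62 L/kg × 84 kg = 52.08 L
CL = 0.693 × Vd / t½ = 0.693 × 52.08 / 53 = 0.6810 L/h
Infusion rate = CL × Css = 0.6810 × 16 = 10.90 mg/h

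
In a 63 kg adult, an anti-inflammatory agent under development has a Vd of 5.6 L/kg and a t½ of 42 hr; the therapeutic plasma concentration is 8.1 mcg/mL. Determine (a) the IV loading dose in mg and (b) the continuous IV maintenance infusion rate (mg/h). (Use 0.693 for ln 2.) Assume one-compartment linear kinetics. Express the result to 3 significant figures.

Vd = 5.6 L/kg × 63 kg = 352.8 L
LD = Vd × C = 352.8 × 8.1 = 2858 mg
CL = 0.693 × Vd / t½ = 0.693 × 352.8 / 42 = 5.821 L/h
Infusion rate = CL × Css = 5.821 × 8.1 = 47.15 mg/h

(a) 2860 mg; (b) 47.2 mg/h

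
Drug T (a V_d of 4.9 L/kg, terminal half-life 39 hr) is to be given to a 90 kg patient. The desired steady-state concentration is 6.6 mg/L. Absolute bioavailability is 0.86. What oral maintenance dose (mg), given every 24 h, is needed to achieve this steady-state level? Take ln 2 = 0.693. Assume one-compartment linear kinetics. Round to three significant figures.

1440 mg

Total Vd = 4.9 × 90 = 441.0 L
k = 0.693/39 = 0.01777 h⁻¹, so CL = k·Vd = 0.01777 × 441.0 = 7.837 L/h
D = CL × Css × τ / F = 7.837 × 6.6 × 24 / 0.86 = 1443 mg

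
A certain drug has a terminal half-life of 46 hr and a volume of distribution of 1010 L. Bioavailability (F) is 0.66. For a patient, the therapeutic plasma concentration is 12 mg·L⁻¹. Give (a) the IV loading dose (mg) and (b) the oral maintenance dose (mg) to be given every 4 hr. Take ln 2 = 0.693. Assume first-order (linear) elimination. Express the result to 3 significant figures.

LD = Vd × C = 1010 × 12 = 12120 mg
CL = 0.693 × Vd / t½ = 0.693 × 1010 / 46 = 15.22 L/h
D = CL × Css × τ / F = 15.22 × 12 × 4 / 0.66 = 1107 mg

(a) 12100 mg; (b) 1110 mg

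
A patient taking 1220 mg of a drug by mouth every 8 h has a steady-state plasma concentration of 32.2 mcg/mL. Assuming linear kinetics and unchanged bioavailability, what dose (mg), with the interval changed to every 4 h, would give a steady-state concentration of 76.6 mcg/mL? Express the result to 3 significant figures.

1450 mg

For first-order elimination, Css ∝ F·D/(CL·τ); F and CL are unchanged, so Css ∝ D/τ.
D₂ = D₁ × (Css,target / Css,current) × (τ₂/τ₁) = 1220 × (76.6/32.2) × (4/8) = 1451 mg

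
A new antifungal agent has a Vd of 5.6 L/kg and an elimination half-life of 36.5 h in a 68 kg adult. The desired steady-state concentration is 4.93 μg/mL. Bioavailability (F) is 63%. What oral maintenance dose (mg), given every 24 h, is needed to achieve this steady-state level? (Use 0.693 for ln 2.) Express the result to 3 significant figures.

1360 mg

Vd(total) = 68 kg × 5.6 L/kg = 380.8 L
k = 0.693/36.5 = 0.01899 h⁻¹, so CL = k·Vd = 0.01899 × 380.8 = 7.231 L/h
D = CL × Css × τ / F = 7.231 × 4.93 × 24 / 0.63 = 1358 mg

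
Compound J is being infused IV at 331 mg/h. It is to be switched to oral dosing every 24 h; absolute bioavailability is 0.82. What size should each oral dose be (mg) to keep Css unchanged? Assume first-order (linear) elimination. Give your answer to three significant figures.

To maintain the same Css, the systemic dosing rate must be unchanged: F·D/τ = infusion rate.
D = rate × τ / F = 331 × 24 / 0.82 = 9688 mg

9690 mg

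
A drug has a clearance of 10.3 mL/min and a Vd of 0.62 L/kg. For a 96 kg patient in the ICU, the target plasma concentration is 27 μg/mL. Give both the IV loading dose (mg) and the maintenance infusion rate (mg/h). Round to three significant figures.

Vd = 0.62 L/kg × 96 kg = 59.52 L
LD = Vd · C_target = 59.52 × 27 = 1607 mg
Convert clearance: 10.3 mL/min × 60 min/h ÷ 1000 mL/L = 0.6180 L/h
Infusion rate = 0.6180 L/h × 27 mg/L = 16.69 mg/h

(a) 1610 mg; (b) 16.7 mg/h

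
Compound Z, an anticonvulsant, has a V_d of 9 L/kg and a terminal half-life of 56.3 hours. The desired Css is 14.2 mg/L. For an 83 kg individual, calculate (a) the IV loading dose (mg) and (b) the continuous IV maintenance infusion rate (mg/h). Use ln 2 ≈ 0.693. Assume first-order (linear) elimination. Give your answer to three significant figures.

Vd(total) = 83 kg × 9 L/kg = 747.0 L
LD = Vd × C = 747.0 × 14.2 = 10610 mg
CL = 0.693 × Vd / t½ = 0.693 × 747.0 / 56.3 = 9.195 L/h
Infusion rate = CL × Css = 9.195 × 14.2 = 130.6 mg/h

(a) 10600 mg; (b) 131 mg/h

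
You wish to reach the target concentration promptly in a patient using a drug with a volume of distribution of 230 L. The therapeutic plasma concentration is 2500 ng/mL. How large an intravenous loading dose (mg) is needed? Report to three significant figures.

575 mg

C = 2500 ng/mL = 2.500 mg/L
The loading dose fills Vd to the target concentration.
LD = Vd × C = 230.0 × 2.500 = 575.0 mg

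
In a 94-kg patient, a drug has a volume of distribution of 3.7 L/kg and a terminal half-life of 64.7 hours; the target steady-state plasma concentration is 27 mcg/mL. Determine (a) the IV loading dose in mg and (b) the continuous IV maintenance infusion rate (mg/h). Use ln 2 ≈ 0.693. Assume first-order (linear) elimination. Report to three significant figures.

(a) 9390 mg; (b) 101 mg/h

Vd = 3.7 L/kg × 94 kg = 347.8 L
LD = Vd × C = 347.8 × 27 = 9391 mg
CL = 0.693 × Vd / t½ = 0.693 × 347.8 / 64.7 = 3.725 L/h
Infusion rate = CL × Css = 3.725 × 27 = 100.6 mg/h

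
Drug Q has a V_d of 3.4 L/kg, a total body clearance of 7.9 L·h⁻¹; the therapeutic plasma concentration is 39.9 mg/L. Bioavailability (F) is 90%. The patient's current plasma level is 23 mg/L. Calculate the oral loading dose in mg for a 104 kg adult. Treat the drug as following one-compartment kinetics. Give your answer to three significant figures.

6640 mg

Total Vd = 3.4 × 104 = 353.6 L
The loading dose fills Vd to the target concentration; clearance is irrelevant here.
Concentration deficit ΔC = 39.9 − 23 = 16.90 mg/L
LD = Vd × ΔC / F = 353.6 × 16.90 / 0.9 = 6640 mg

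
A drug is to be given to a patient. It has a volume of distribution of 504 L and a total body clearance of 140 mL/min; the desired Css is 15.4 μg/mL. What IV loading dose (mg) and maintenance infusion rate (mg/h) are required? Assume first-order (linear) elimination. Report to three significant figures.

(a) 7760 mg; (b) 129 mg/h

LD = Vd · C_target = 504.0 × 15.4 = 7762 mg
Convert clearance: 140 mL/min × 60 min/h ÷ 1000 mL/L = 8.400 L/h
Maintenance infusion rate = CL × Css = 8.400 × 15.4 = 129.4 mg/h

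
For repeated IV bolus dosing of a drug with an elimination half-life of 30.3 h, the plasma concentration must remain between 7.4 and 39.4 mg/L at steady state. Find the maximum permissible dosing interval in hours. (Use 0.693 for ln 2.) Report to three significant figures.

k = 0.693 / t½ = 0.693 / 30.3 = 0.02287 h⁻¹
Between IV bolus doses, concentration decays as C = C₀·e^(−kτ), so C_peak/C_trough = e^(kτ).
τ_max = ln(C_peak/C_trough) / k = ln(39.4/7.4) / 0.02287 = 1.672 / 0.02287 = 73.11 h

73.1 h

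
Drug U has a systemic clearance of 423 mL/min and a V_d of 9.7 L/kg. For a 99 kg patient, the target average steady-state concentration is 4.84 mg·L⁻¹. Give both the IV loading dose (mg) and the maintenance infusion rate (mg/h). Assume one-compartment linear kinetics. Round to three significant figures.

Vd(total) = 99 kg × 9.7 L/kg = 960.3 L
LD = Vd · C_target = 960.3 × 4.84 = 4648 mg
CL = 423 mL/min = 423 × 0.06 = 25.38 L/h
Infusion rate = 25.38 L/h × 4.84 mg/L = 122.8 mg/h

(a) 4650 mg; (b) 123 mg/h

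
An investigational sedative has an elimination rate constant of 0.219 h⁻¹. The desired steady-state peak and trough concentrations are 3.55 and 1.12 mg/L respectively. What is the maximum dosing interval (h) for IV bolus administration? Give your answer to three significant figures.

5.27 h

Between IV bolus doses, concentration decays as C = C₀·e^(−kτ), so C_peak/C_trough = e^(kτ).
τ_max = ln(C_peak/C_trough) / k = ln(3.55/1.12) / 0.2190 = 1.154 / 0.2190 = 5.269 h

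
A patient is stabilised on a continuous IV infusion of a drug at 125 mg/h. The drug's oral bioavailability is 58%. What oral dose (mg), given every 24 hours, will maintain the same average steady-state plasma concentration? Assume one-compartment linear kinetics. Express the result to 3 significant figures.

To maintain the same Css, the systemic dosing rate must be unchanged: F·D/τ = infusion rate.
D = rate × τ / F = 125 × 24 / 0.58 = 5172 mg

5170 mg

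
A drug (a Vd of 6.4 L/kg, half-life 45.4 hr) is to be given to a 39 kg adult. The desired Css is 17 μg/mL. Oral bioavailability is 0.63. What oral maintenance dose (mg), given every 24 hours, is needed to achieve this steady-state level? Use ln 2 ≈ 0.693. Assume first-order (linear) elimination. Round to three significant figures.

Vd(total) = 39 kg × 6.4 L/kg = 249.6 L
CL = ln 2 · Vd / t½ = 0.693 × 249.6 / 45.4 = 3.810 L/h
D = CL × Css × τ / F = 3.810 × 17 × 24 / 0.63 = 2467 mg

2470 mg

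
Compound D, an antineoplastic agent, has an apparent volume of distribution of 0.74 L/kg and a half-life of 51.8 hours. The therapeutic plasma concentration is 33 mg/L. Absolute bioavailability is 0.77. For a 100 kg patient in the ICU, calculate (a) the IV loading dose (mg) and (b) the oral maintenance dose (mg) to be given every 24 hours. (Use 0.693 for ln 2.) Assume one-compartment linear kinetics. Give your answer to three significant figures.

(a) 2440 mg; (b) 1020 mg

Vd = 0.74 L/kg × 100 kg = 74.00 L
LD = Vd × C = 74.00 × 33 = 2442 mg
CL = 0.693 × Vd / t½ = 0.693 × 74.00 / 51.8 = 0.9900 L/h
D = CL × Css × τ / F = 0.9900 × 33 × 24 / 0.77 = 1018 mg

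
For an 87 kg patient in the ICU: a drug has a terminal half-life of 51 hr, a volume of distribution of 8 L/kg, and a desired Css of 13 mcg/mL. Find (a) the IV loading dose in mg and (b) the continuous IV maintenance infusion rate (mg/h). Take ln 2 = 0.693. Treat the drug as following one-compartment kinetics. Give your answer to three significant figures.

(a) 9050 mg; (b) 123 mg/h

Vd(total) = 87 kg × 8 L/kg = 696.0 L
LD = Vd × C = 696.0 × 13 = 9048 mg
CL = 0.693 × Vd / t½ = 0.693 × 696.0 / 51 = 9.457 L/h
Infusion rate = CL × Css = 9.457 × 13 = 122.9 mg/h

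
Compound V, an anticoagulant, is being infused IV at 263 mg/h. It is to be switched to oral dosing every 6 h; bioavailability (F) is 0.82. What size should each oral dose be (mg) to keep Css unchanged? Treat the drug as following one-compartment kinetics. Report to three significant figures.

To maintain the same Css, the systemic dosing rate must be unchanged: F·D/τ = infusion rate.
D = rate × τ / F = 263 × 6 / 0.82 = 1924 mg

1920 mg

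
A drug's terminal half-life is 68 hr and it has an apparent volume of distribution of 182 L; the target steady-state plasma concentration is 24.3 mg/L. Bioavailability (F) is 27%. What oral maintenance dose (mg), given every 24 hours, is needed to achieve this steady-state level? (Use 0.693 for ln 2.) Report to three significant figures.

CL = ln 2 · Vd / t½ = 0.693 × 182.0 / 68 = 1.855 L/h
D = CL × Css × τ / F = 1.855 × 24.3 × 24 / 0.27 = 4007 mg

4010 mg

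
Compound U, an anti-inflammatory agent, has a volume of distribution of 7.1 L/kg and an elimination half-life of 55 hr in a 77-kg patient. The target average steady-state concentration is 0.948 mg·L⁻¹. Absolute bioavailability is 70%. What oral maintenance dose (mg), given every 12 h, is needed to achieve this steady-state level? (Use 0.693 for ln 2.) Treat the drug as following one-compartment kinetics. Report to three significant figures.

Total Vd = 7.1 × 77 = 546.7 L
k = 0.693/55 = 0.01260 h⁻¹, so CL = k·Vd = 0.01260 × 546.7 = 6.888 L/h
D = CL × Css × τ / F = 6.888 × 0.948 × 12 / 0.7 = 111.9 mg

112 mg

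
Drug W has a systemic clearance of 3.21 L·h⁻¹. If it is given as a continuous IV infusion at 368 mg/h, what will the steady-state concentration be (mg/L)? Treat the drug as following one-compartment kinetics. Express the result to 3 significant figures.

Css = rate / CL = 368 / 3.210 = 114.6 mg/L

115 mg/L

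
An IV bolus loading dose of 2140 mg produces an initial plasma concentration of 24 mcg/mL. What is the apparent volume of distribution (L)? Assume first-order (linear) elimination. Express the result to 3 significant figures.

89.2 L

Immediately after an IV bolus, C₀ = Dose / Vd, so Vd = Dose / C₀.
Vd = 2140 / 24 = 89.17 L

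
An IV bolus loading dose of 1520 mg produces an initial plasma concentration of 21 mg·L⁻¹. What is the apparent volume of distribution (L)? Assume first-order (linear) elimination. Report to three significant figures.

Immediately after an IV bolus, C₀ = Dose / Vd, so Vd = Dose / C₀.
Vd = 1520 / 21 = 72.38 L

72.4 L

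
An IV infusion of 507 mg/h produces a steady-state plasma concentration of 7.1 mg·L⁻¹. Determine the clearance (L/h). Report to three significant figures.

At steady state, infusion rate = CL × Css, so CL = rate / Css.
CL = 507 / 7.1 = 71.41 L/h

71.4 L/h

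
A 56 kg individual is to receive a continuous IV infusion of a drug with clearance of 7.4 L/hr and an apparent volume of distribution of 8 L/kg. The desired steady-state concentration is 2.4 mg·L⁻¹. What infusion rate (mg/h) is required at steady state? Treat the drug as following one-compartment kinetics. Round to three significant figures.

17.8 mg/h

Maintenance depends on clearance, not Vd — rate in must match rate out.
Infusion rate = CL · Css = 7.400 L/h × 2.4 mg/L = 17.76 mg/h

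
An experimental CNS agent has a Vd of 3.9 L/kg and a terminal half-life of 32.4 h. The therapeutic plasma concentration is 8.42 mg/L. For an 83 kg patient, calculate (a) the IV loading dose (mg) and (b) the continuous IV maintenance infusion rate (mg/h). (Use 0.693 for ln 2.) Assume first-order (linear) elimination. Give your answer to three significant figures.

Total Vd = 3.9 × 83 = 323.7 L
LD = Vd × C = 323.7 × 8.42 = 2726 mg
CL = 0.693 × Vd / t½ = 0.693 × 323.7 / 32.4 = 6.924 L/h
Infusion rate = CL × Css = 6.924 × 8.42 = 58.30 mg/h

(a) 2730 mg; (b) 58.3 mg/h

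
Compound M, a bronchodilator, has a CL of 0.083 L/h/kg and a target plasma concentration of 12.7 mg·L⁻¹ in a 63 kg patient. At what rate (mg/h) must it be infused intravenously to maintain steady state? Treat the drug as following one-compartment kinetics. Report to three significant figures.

66.4 mg/h

CL = 0.083 L/h/kg × 63 kg = 5.229 L/h
Rate = CL × Css = 5.229 × 12.7 = 66.41 mg/h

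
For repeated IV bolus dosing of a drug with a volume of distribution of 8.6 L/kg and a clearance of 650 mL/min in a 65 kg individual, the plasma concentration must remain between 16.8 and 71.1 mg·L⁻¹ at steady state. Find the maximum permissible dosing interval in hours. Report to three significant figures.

20.7 h

Total Vd = 8.6 × 65 = 559.0 L
CL = 650 mL/min = 650 × 0.06 = 39.00 L/h
k = CL / Vd = 39.00 / 559.0 = 0.06977 h⁻¹
Between IV bolus doses, concentration decays as C = C₀·e^(−kτ), so C_peak/C_trough = e^(kτ).
τ_max = ln(C_peak/C_trough) / k = ln(71.1/16.8) / 0.06977 = 1.443 / 0.06977 = 20.68 h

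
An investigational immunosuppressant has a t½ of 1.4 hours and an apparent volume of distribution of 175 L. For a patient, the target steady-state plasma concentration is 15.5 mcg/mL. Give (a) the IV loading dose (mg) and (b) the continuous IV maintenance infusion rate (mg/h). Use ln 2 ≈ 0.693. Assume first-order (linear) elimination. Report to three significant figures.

LD = Vd × C = 175.0 × 15.5 = 2713 mg
CL = 0.693 × Vd / t½ = 0.693 × 175.0 / 1.4 = 86.63 L/h
Infusion rate = CL × Css = 86.63 × 15.5 = 1343 mg/h

(a) 2710 mg; (b) 1340 mg/h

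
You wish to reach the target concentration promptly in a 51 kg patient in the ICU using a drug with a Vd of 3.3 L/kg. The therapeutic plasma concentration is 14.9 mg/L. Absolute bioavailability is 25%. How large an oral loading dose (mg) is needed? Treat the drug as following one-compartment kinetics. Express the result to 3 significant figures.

Vd = 3.3 L/kg × 51 kg = 168.3 L
The loading dose fills Vd to the target concentration.
LD = Vd × C / F = 168.3 × 14.90 / 0.25 = 10030 mg

10000 mg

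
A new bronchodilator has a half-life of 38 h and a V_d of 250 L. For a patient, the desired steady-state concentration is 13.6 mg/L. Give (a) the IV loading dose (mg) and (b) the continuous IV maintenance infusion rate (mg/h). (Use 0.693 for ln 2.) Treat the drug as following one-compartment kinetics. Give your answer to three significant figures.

(a) 3400 mg; (b) 62.0 mg/h

LD = Vd × C = 250.0 × 13.6 = 3400 mg
CL = 0.693 × Vd / t½ = 0.693 × 250.0 / 38 = 4.559 L/h
Infusion rate = CL × Css = 4.559 × 13.6 = 62.00 mg/h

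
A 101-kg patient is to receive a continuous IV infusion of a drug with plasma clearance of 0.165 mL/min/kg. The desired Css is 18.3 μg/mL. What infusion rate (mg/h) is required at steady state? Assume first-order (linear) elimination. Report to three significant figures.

18.3 mg/h

CL = 0.165 mL/min/kg × 101 kg = 16.67 mL/min = 16.67 × 60/1000 = 1.000 L/h
At steady state, infusion rate equals elimination rate: rate in = CL × Css.
Infusion rate = CL · Css = 1.000 L/h × 18.3 mg/L = 18.30 mg/h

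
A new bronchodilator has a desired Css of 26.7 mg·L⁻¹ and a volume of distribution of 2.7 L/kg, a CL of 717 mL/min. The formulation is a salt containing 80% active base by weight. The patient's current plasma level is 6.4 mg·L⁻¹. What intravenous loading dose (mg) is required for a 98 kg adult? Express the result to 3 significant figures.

Vd = 2.7 L/kg × 98 kg = 264.6 L
The loading dose fills Vd to the target concentration.
Concentration deficit ΔC = 26.7 − 6.4 = 20.30 mg/L
LD = Vd × ΔC / S = 264.6 × 20.30 / 0.8 = 6714 mg

6710 mg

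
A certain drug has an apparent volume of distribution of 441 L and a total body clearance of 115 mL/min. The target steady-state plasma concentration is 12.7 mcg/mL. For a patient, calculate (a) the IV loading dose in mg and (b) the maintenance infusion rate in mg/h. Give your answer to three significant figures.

Loading dose = Vd × C = 441.0 × 12.7 = 5601 mg
CL = 115 mL/min = 115 × 0.06 = 6.900 L/h
Maintenance infusion rate = CL × Css = 6.900 × 12.7 = 87.63 mg/h

(a) 5600 mg; (b) 87.6 mg/h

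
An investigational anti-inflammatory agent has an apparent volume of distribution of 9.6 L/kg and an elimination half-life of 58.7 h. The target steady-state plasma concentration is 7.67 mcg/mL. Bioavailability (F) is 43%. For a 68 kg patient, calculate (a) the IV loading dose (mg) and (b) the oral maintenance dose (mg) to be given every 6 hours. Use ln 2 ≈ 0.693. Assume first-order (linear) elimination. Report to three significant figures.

Vd = 9.6 L/kg × 68 kg = 652.8 L
LD = Vd × C = 652.8 × 7.67 = 5007 mg
CL = 0.693 × Vd / t½ = 0.693 × 652.8 / 58.7 = 7.707 L/h
D = CL × Css × τ / F = 7.707 × 7.67 × 6 / 0.43 = 824.8 mg

(a) 5010 mg; (b) 825 mg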